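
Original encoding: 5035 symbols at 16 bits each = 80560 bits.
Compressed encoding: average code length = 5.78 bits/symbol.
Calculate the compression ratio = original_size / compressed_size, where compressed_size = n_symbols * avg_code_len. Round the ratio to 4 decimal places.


original_size = n_symbols * orig_bits = 5035 * 16 = 80560 bits
compressed_size = n_symbols * avg_code_len = 5035 * 5.78 = 29102.3 bits
ratio = original_size / compressed_size = 80560 / 29102.3 = 2.7682

Compression ratio = 2.7682


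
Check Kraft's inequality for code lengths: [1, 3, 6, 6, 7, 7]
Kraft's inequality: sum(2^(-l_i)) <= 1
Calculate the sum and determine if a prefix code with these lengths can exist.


Sum = 2^(-1) + 2^(-3) + 2^(-6) + 2^(-6) + 2^(-7) + 2^(-7)
    = 0.5 + 0.125 + 0.015625 + 0.015625 + 0.0078125 + 0.0078125
    = 86/128 = 0.671875
Since 0.671875 <= 1, Kraft's inequality IS satisfied.
A prefix code with these lengths CAN exist.

Kraft sum = 0.671875. Satisfied.


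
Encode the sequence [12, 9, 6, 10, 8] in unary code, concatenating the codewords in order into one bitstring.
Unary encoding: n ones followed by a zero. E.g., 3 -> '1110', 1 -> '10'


Encode each number as n ones followed by a terminating 0:
  12 -> 1111111111110 (13 bits)
  9 -> 1111111110 (10 bits)
  6 -> 1111110 (7 bits)
  10 -> 11111111110 (11 bits)
  8 -> 111111110 (9 bits)
Total length = 13 + 10 + 7 + 11 + 9 = 50 bits.

Unary([12, 9, 6, 10, 8]) = 11111111111101111111110111111011111111110111111110 (50 bits)


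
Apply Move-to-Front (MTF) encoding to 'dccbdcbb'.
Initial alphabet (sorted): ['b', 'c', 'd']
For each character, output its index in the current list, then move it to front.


MTF encoding:
'd': index 2 in ['b', 'c', 'd'] -> ['d', 'b', 'c']
'c': index 2 in ['d', 'b', 'c'] -> ['c', 'd', 'b']
'c': index 0 in ['c', 'd', 'b'] -> ['c', 'd', 'b']
'b': index 2 in ['c', 'd', 'b'] -> ['b', 'c', 'd']
'd': index 2 in ['b', 'c', 'd'] -> ['d', 'b', 'c']
'c': index 2 in ['d', 'b', 'c'] -> ['c', 'd', 'b']
'b': index 2 in ['c', 'd', 'b'] -> ['b', 'c', 'd']
'b': index 0 in ['b', 'c', 'd'] -> ['b', 'c', 'd']


Output: [2, 2, 0, 2, 2, 2, 2, 0]


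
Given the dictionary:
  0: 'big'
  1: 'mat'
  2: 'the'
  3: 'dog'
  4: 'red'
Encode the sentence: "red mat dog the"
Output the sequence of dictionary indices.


Look up each word in the dictionary:
  'red' -> 4
  'mat' -> 1
  'dog' -> 3
  'the' -> 2

Encoded: [4, 1, 3, 2]


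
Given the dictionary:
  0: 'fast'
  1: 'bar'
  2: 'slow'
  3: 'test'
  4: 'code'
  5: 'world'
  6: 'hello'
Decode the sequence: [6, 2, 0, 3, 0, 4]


Look up each index in the dictionary:
  6 -> 'hello'
  2 -> 'slow'
  0 -> 'fast'
  3 -> 'test'
  0 -> 'fast'
  4 -> 'code'

Decoded: "hello slow fast test fast code"


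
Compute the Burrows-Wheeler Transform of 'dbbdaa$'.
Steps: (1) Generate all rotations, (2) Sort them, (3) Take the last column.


Rotations (sorted):
  0: $dbbdaa -> last char: a
  1: a$dbbda -> last char: a
  2: aa$dbbd -> last char: d
  3: bbdaa$d -> last char: d
  4: bdaa$db -> last char: b
  5: daa$dbb -> last char: b
  6: dbbdaa$ -> last char: $


BWT = aaddbb$


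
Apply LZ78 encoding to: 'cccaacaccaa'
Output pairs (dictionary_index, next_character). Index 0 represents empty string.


LZ78 encoding steps:
Dictionary: {0: ''}
Step 1: w='' (idx 0), next='c' -> output (0, 'c'), add 'c' as idx 1
Step 2: w='c' (idx 1), next='c' -> output (1, 'c'), add 'cc' as idx 2
Step 3: w='' (idx 0), next='a' -> output (0, 'a'), add 'a' as idx 3
Step 4: w='a' (idx 3), next='c' -> output (3, 'c'), add 'ac' as idx 4
Step 5: w='ac' (idx 4), next='c' -> output (4, 'c'), add 'acc' as idx 5
Step 6: w='a' (idx 3), next='a' -> output (3, 'a'), add 'aa' as idx 6


Encoded: [(0, 'c'), (1, 'c'), (0, 'a'), (3, 'c'), (4, 'c'), (3, 'a')]


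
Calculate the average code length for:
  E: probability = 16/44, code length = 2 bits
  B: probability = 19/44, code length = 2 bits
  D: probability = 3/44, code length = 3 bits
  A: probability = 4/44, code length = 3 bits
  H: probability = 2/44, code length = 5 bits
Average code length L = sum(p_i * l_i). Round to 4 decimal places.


Weighted contributions p_i * l_i:
  E: (16/44) * 2 = 32/44
  B: (19/44) * 2 = 38/44
  D: (3/44) * 3 = 9/44
  A: (4/44) * 3 = 12/44
  H: (2/44) * 5 = 10/44
Sum = (32 + 38 + 9 + 12 + 10)/44 = 101/44

L = 101/44 = 2.2955 bits/symbol


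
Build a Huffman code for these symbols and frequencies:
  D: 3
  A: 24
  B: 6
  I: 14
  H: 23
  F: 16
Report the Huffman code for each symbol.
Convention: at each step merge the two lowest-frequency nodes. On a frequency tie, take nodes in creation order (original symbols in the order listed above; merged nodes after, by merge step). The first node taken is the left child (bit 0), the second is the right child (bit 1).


Huffman tree construction:
Step 1: Merge D(3) + B(6) = 9
Step 2: Merge (D+B)(9) + I(14) = 23
Step 3: Merge F(16) + H(23) = 39
Step 4: Merge ((D+B)+I)(23) + A(24) = 47
Step 5: Merge (F+H)(39) + (((D+B)+I)+A)(47) = 86
Read each symbol's code off the tree from the root (left child = 0, right child = 1).

Codes:
  D: 1000 (length 4)
  A: 11 (length 2)
  B: 1001 (length 4)
  I: 101 (length 3)
  H: 01 (length 2)
  F: 00 (length 2)
Average code length: 204/86 = 2.3721 bits/symbol


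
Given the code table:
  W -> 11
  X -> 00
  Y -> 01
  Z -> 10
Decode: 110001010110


Decoding:
11 -> W
00 -> X
01 -> Y
01 -> Y
01 -> Y
10 -> Z


Result: WXYYYZ


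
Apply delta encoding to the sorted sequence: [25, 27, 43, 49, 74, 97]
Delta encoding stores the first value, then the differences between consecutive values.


First value: 25
Deltas:
  27 - 25 = 2
  43 - 27 = 16
  49 - 43 = 6
  74 - 49 = 25
  97 - 74 = 23


Delta encoded: [25, 2, 16, 6, 25, 23]


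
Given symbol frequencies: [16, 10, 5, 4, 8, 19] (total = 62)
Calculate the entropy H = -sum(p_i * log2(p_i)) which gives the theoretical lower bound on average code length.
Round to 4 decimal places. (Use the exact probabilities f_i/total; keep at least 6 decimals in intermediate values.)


Per-symbol terms -p_i * log2(p_i) with p_i = f_i/62:
  p = 16/62 = 0.258065: log2(p) = -1.954196, -p*log2(p) = 0.504309
  p = 10/62 = 0.161290: log2(p) = -2.632268, -p*log2(p) = 0.424559
  p = 5/62 = 0.080645: log2(p) = -3.632268, -p*log2(p) = 0.292925
  p = 4/62 = 0.064516: log2(p) = -3.954196, -p*log2(p) = 0.255109
  p = 8/62 = 0.129032: log2(p) = -2.954196, -p*log2(p) = 0.381187
  p = 19/62 = 0.306452: log2(p) = -1.706269, -p*log2(p) = 0.522889
H = 0.504309 + 0.424559 + 0.292925 + 0.255109 + 0.381187 + 0.522889 = 2.380978

H = 2.381 bits/symbol


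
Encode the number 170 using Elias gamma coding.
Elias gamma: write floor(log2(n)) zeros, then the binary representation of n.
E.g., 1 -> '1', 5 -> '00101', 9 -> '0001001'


num_bits = floor(log2(170)) + 1 = 8
leading_zeros = num_bits - 1 = 7
binary(170) = 10101010

Elias gamma(170) = '0000000' + '10101010' = 000000010101010 (15 bits)


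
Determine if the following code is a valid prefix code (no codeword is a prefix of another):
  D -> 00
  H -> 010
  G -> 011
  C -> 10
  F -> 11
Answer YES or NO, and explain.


Checking each pair (does one codeword prefix another?):
  D='00' vs H='010': no prefix
  D='00' vs G='011': no prefix
  D='00' vs C='10': no prefix
  D='00' vs F='11': no prefix
  H='010' vs D='00': no prefix
  H='010' vs G='011': no prefix
  H='010' vs C='10': no prefix
  H='010' vs F='11': no prefix
  G='011' vs D='00': no prefix
  G='011' vs H='010': no prefix
  G='011' vs C='10': no prefix
  G='011' vs F='11': no prefix
  C='10' vs D='00': no prefix
  C='10' vs H='010': no prefix
  C='10' vs G='011': no prefix
  C='10' vs F='11': no prefix
  F='11' vs D='00': no prefix
  F='11' vs H='010': no prefix
  F='11' vs G='011': no prefix
  F='11' vs C='10': no prefix
No violation found over all pairs.

YES -- this is a valid prefix code. No codeword is a prefix of any other codeword.


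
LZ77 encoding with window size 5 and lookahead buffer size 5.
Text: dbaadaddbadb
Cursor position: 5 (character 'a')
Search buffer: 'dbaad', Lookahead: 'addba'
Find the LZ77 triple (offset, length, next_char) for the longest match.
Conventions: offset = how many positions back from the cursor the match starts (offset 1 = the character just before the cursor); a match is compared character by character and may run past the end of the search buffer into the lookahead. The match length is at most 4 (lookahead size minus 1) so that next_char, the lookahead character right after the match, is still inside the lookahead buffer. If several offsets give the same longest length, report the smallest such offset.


Try each offset into the search buffer:
  offset=1 (pos 4, char 'd'): match length 0
  offset=2 (pos 3, char 'a'): match length 2
  offset=3 (pos 2, char 'a'): match length 1
  offset=4 (pos 1, char 'b'): match length 0
  offset=5 (pos 0, char 'd'): match length 0
Longest match has length 2 at offset 2.
next_char = character at position 5 + 2 = 7 -> 'd'

Best match: offset=2, length=2 (matching 'ad' starting at position 3)
LZ77 triple: (2, 2, 'd')


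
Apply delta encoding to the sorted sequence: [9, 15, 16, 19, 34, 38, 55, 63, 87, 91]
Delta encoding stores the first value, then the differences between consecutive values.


First value: 9
Deltas:
  15 - 9 = 6
  16 - 15 = 1
  19 - 16 = 3
  34 - 19 = 15
  38 - 34 = 4
  55 - 38 = 17
  63 - 55 = 8
  87 - 63 = 24
  91 - 87 = 4


Delta encoded: [9, 6, 1, 3, 15, 4, 17, 8, 24, 4]


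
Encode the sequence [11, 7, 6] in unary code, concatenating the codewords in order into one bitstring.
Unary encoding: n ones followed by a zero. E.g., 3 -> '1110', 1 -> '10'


Encode each number as n ones followed by a terminating 0:
  11 -> 111111111110 (12 bits)
  7 -> 11111110 (8 bits)
  6 -> 1111110 (7 bits)
Total length = 12 + 8 + 7 = 27 bits.

Unary([11, 7, 6]) = 111111111110111111101111110 (27 bits)


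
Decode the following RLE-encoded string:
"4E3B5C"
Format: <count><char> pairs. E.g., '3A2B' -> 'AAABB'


Expanding each <count><char> pair:
  4E -> 'EEEE'
  3B -> 'BBB'
  5C -> 'CCCCC'

Decoded = EEEEBBBCCCCC


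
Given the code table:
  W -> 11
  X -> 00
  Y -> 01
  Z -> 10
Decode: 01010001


Decoding:
01 -> Y
01 -> Y
00 -> X
01 -> Y


Result: YYXY


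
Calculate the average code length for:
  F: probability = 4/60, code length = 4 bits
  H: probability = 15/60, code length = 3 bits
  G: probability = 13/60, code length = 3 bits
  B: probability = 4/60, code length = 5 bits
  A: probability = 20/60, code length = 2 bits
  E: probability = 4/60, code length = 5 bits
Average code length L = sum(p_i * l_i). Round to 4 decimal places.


Weighted contributions p_i * l_i:
  F: (4/60) * 4 = 16/60
  H: (15/60) * 3 = 45/60
  G: (13/60) * 3 = 39/60
  B: (4/60) * 5 = 20/60
  A: (20/60) * 2 = 40/60
  E: (4/60) * 5 = 20/60
Sum = (16 + 45 + 39 + 20 + 40 + 20)/60 = 180/60

L = 180/60 = 3.0000 bits/symbol


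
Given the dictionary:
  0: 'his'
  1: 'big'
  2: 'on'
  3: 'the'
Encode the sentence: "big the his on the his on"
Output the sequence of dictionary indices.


Look up each word in the dictionary:
  'big' -> 1
  'the' -> 3
  'his' -> 0
  'on' -> 2
  'the' -> 3
  'his' -> 0
  'on' -> 2

Encoded: [1, 3, 0, 2, 3, 0, 2]


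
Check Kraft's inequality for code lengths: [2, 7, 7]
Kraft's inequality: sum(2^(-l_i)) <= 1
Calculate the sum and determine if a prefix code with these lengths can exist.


Sum = 2^(-2) + 2^(-7) + 2^(-7)
    = 0.25 + 0.0078125 + 0.0078125
    = 34/128 = 0.265625
Since 0.265625 <= 1, Kraft's inequality IS satisfied.
A prefix code with these lengths CAN exist.

Kraft sum = 0.265625. Satisfied.


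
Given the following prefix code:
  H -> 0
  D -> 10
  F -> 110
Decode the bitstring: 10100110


Decoding step by step:
Bits 10 -> D
Bits 10 -> D
Bits 0 -> H
Bits 110 -> F


Decoded message: DDHF


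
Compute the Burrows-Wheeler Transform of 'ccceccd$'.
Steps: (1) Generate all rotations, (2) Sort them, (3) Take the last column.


Rotations (sorted):
  0: $ccceccd -> last char: d
  1: ccceccd$ -> last char: $
  2: ccd$ccce -> last char: e
  3: cceccd$c -> last char: c
  4: cd$cccec -> last char: c
  5: ceccd$cc -> last char: c
  6: d$cccecc -> last char: c
  7: eccd$ccc -> last char: c


BWT = d$eccccc


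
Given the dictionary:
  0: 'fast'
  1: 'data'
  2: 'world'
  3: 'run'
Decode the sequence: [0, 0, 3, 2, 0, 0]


Look up each index in the dictionary:
  0 -> 'fast'
  0 -> 'fast'
  3 -> 'run'
  2 -> 'world'
  0 -> 'fast'
  0 -> 'fast'

Decoded: "fast fast run world fast fast"


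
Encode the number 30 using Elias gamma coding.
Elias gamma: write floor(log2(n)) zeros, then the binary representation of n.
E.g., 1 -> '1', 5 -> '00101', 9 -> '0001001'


num_bits = floor(log2(30)) + 1 = 5
leading_zeros = num_bits - 1 = 4
binary(30) = 11110

Elias gamma(30) = '0000' + '11110' = 000011110 (9 bits)


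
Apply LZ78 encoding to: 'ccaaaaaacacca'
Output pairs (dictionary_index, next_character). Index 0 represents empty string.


LZ78 encoding steps:
Dictionary: {0: ''}
Step 1: w='' (idx 0), next='c' -> output (0, 'c'), add 'c' as idx 1
Step 2: w='c' (idx 1), next='a' -> output (1, 'a'), add 'ca' as idx 2
Step 3: w='' (idx 0), next='a' -> output (0, 'a'), add 'a' as idx 3
Step 4: w='a' (idx 3), next='a' -> output (3, 'a'), add 'aa' as idx 4
Step 5: w='aa' (idx 4), next='c' -> output (4, 'c'), add 'aac' as idx 5
Step 6: w='a' (idx 3), next='c' -> output (3, 'c'), add 'ac' as idx 6
Step 7: w='ca' (idx 2), end of input -> output (2, '')


Encoded: [(0, 'c'), (1, 'a'), (0, 'a'), (3, 'a'), (4, 'c'), (3, 'c'), (2, '')]


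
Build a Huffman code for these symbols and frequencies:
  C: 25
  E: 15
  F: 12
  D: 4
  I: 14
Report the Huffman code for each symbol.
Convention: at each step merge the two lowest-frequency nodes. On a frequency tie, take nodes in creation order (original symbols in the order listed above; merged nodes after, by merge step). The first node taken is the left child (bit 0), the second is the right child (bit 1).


Huffman tree construction:
Step 1: Merge D(4) + F(12) = 16
Step 2: Merge I(14) + E(15) = 29
Step 3: Merge (D+F)(16) + C(25) = 41
Step 4: Merge (I+E)(29) + ((D+F)+C)(41) = 70
Read each symbol's code off the tree from the root (left child = 0, right child = 1).

Codes:
  C: 11 (length 2)
  E: 01 (length 2)
  F: 101 (length 3)
  D: 100 (length 3)
  I: 00 (length 2)
Average code length: 156/70 = 2.2286 bits/symbol


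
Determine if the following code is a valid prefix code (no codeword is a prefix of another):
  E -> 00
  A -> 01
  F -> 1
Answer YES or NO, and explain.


Checking each pair (does one codeword prefix another?):
  E='00' vs A='01': no prefix
  E='00' vs F='1': no prefix
  A='01' vs E='00': no prefix
  A='01' vs F='1': no prefix
  F='1' vs E='00': no prefix
  F='1' vs A='01': no prefix
No violation found over all pairs.

YES -- this is a valid prefix code. No codeword is a prefix of any other codeword.


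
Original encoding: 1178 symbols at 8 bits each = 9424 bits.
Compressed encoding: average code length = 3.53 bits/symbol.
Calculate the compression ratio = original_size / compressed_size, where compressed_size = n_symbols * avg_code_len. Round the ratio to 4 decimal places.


original_size = n_symbols * orig_bits = 1178 * 8 = 9424 bits
compressed_size = n_symbols * avg_code_len = 1178 * 3.53 = 4158.34 bits
ratio = original_size / compressed_size = 9424 / 4158.34 = 2.2663

Compression ratio = 2.2663


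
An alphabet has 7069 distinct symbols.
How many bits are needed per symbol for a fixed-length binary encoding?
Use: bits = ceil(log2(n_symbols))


log2(7069) = 12.7873
Bracket: 2^12 = 4096 < 7069 <= 2^13 = 8192
So ceil(log2(7069)) = 13

bits = ceil(log2(7069)) = ceil(12.7873) = 13 bits


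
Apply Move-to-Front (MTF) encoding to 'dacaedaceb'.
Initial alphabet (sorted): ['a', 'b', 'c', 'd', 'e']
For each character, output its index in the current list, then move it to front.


MTF encoding:
'd': index 3 in ['a', 'b', 'c', 'd', 'e'] -> ['d', 'a', 'b', 'c', 'e']
'a': index 1 in ['d', 'a', 'b', 'c', 'e'] -> ['a', 'd', 'b', 'c', 'e']
'c': index 3 in ['a', 'd', 'b', 'c', 'e'] -> ['c', 'a', 'd', 'b', 'e']
'a': index 1 in ['c', 'a', 'd', 'b', 'e'] -> ['a', 'c', 'd', 'b', 'e']
'e': index 4 in ['a', 'c', 'd', 'b', 'e'] -> ['e', 'a', 'c', 'd', 'b']
'd': index 3 in ['e', 'a', 'c', 'd', 'b'] -> ['d', 'e', 'a', 'c', 'b']
'a': index 2 in ['d', 'e', 'a', 'c', 'b'] -> ['a', 'd', 'e', 'c', 'b']
'c': index 3 in ['a', 'd', 'e', 'c', 'b'] -> ['c', 'a', 'd', 'e', 'b']
'e': index 3 in ['c', 'a', 'd', 'e', 'b'] -> ['e', 'c', 'a', 'd', 'b']
'b': index 4 in ['e', 'c', 'a', 'd', 'b'] -> ['b', 'e', 'c', 'a', 'd']


Output: [3, 1, 3, 1, 4, 3, 2, 3, 3, 4]


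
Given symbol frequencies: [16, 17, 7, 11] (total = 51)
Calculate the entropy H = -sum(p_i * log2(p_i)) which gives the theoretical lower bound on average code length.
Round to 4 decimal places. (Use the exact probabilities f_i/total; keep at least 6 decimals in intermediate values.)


Per-symbol terms -p_i * log2(p_i) with p_i = f_i/51:
  p = 16/51 = 0.313725: log2(p) = -1.672425, -p*log2(p) = 0.524682
  p = 17/51 = 0.333333: log2(p) = -1.584963, -p*log2(p) = 0.528321
  p = 7/51 = 0.137255: log2(p) = -2.865070, -p*log2(p) = 0.393245
  p = 11/51 = 0.215686: log2(p) = -2.212994, -p*log2(p) = 0.477312
H = 0.524682 + 0.528321 + 0.393245 + 0.477312 = 1.923560

H = 1.9236 bits/symbol


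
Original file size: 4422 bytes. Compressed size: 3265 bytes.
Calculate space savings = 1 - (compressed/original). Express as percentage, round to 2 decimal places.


ratio = compressed/original = 3265/4422 = 0.738354
savings = 1 - ratio = 1 - 0.738354 = 0.261646
as a percentage: 0.261646 * 100 = 26.16%

Space savings = 1 - 3265/4422 = 26.16%


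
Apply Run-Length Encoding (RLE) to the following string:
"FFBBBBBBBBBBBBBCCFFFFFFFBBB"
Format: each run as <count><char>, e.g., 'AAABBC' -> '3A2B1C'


Scanning runs left to right:
  i=0: run of 'F' x 2 -> '2F'
  i=2: run of 'B' x 13 -> '13B'
  i=15: run of 'C' x 2 -> '2C'
  i=17: run of 'F' x 7 -> '7F'
  i=24: run of 'B' x 3 -> '3B'

RLE = 2F13B2C7F3B


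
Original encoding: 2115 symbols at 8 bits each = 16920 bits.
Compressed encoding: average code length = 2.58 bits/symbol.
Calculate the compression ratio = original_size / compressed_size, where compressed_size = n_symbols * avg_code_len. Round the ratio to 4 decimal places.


original_size = n_symbols * orig_bits = 2115 * 8 = 16920 bits
compressed_size = n_symbols * avg_code_len = 2115 * 2.58 = 5456.7 bits
ratio = original_size / compressed_size = 16920 / 5456.7 = 3.1008

Compression ratio = 3.1008


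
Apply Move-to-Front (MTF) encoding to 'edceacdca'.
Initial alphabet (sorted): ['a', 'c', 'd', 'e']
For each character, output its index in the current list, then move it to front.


MTF encoding:
'e': index 3 in ['a', 'c', 'd', 'e'] -> ['e', 'a', 'c', 'd']
'd': index 3 in ['e', 'a', 'c', 'd'] -> ['d', 'e', 'a', 'c']
'c': index 3 in ['d', 'e', 'a', 'c'] -> ['c', 'd', 'e', 'a']
'e': index 2 in ['c', 'd', 'e', 'a'] -> ['e', 'c', 'd', 'a']
'a': index 3 in ['e', 'c', 'd', 'a'] -> ['a', 'e', 'c', 'd']
'c': index 2 in ['a', 'e', 'c', 'd'] -> ['c', 'a', 'e', 'd']
'd': index 3 in ['c', 'a', 'e', 'd'] -> ['d', 'c', 'a', 'e']
'c': index 1 in ['d', 'c', 'a', 'e'] -> ['c', 'd', 'a', 'e']
'a': index 2 in ['c', 'd', 'a', 'e'] -> ['a', 'c', 'd', 'e']


Output: [3, 3, 3, 2, 3, 2, 3, 1, 2]


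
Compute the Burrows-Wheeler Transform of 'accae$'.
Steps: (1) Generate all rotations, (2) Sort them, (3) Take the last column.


Rotations (sorted):
  0: $accae -> last char: e
  1: accae$ -> last char: $
  2: ae$acc -> last char: c
  3: cae$ac -> last char: c
  4: ccae$a -> last char: a
  5: e$acca -> last char: a


BWT = e$ccaa


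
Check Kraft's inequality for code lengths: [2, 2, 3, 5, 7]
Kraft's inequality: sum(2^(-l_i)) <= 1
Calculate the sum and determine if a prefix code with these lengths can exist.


Sum = 2^(-2) + 2^(-2) + 2^(-3) + 2^(-5) + 2^(-7)
    = 0.25 + 0.25 + 0.125 + 0.03125 + 0.0078125
    = 85/128 = 0.6640625
Since 0.6640625 <= 1, Kraft's inequality IS satisfied.
A prefix code with these lengths CAN exist.

Kraft sum = 0.6640625. Satisfied.


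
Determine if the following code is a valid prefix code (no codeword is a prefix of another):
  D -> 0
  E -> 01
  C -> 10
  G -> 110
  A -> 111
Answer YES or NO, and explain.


Checking each pair (does one codeword prefix another?):
  D='0' vs E='01': prefix -- VIOLATION

NO -- this is NOT a valid prefix code. D (0) is a prefix of E (01).


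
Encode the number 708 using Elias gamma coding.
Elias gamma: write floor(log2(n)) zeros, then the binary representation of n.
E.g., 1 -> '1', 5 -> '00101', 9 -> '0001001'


num_bits = floor(log2(708)) + 1 = 10
leading_zeros = num_bits - 1 = 9
binary(708) = 1011000100

Elias gamma(708) = '000000000' + '1011000100' = 0000000001011000100 (19 bits)


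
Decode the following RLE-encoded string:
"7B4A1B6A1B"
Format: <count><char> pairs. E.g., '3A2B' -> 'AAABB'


Expanding each <count><char> pair:
  7B -> 'BBBBBBB'
  4A -> 'AAAA'
  1B -> 'B'
  6A -> 'AAAAAA'
  1B -> 'B'

Decoded = BBBBBBBAAAABAAAAAAB


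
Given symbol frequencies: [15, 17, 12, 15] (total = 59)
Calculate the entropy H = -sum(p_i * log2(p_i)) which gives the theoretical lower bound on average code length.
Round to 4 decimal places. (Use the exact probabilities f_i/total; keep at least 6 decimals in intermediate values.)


Per-symbol terms -p_i * log2(p_i) with p_i = f_i/59:
  p = 15/59 = 0.254237: log2(p) = -1.975752, -p*log2(p) = 0.502310
  p = 17/59 = 0.288136: log2(p) = -1.795180, -p*log2(p) = 0.517255
  p = 12/59 = 0.203390: log2(p) = -2.297681, -p*log2(p) = 0.467325
  p = 15/59 = 0.254237: log2(p) = -1.975752, -p*log2(p) = 0.502310
H = 0.502310 + 0.517255 + 0.467325 + 0.502310 = 1.989200

H = 1.9892 bits/symbol


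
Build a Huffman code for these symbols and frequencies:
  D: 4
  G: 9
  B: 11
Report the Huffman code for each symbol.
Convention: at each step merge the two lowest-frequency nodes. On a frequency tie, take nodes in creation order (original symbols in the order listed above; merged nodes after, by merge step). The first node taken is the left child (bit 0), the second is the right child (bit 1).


Huffman tree construction:
Step 1: Merge D(4) + G(9) = 13
Step 2: Merge B(11) + (D+G)(13) = 24
Read each symbol's code off the tree from the root (left child = 0, right child = 1).

Codes:
  D: 10 (length 2)
  G: 11 (length 2)
  B: 0 (length 1)
Average code length: 37/24 = 1.5417 bits/symbol


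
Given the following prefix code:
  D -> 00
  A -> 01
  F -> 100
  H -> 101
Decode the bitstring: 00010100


Decoding step by step:
Bits 00 -> D
Bits 01 -> A
Bits 01 -> A
Bits 00 -> D


Decoded message: DAAD


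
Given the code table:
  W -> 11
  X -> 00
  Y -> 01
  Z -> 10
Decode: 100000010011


Decoding:
10 -> Z
00 -> X
00 -> X
01 -> Y
00 -> X
11 -> W


Result: ZXXYXW


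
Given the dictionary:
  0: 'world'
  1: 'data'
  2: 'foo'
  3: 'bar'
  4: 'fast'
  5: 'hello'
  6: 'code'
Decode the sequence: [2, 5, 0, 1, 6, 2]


Look up each index in the dictionary:
  2 -> 'foo'
  5 -> 'hello'
  0 -> 'world'
  1 -> 'data'
  6 -> 'code'
  2 -> 'foo'

Decoded: "foo hello world data code foo"


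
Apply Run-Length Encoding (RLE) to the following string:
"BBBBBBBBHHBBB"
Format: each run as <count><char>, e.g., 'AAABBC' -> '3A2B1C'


Scanning runs left to right:
  i=0: run of 'B' x 8 -> '8B'
  i=8: run of 'H' x 2 -> '2H'
  i=10: run of 'B' x 3 -> '3B'

RLE = 8B2H3B


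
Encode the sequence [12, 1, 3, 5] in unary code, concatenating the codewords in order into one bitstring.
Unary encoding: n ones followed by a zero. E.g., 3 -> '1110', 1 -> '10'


Encode each number as n ones followed by a terminating 0:
  12 -> 1111111111110 (13 bits)
  1 -> 10 (2 bits)
  3 -> 1110 (4 bits)
  5 -> 111110 (6 bits)
Total length = 13 + 2 + 4 + 6 = 25 bits.

Unary([12, 1, 3, 5]) = 1111111111110101110111110 (25 bits)


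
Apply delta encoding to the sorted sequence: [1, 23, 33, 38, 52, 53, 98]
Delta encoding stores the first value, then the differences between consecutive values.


First value: 1
Deltas:
  23 - 1 = 22
  33 - 23 = 10
  38 - 33 = 5
  52 - 38 = 14
  53 - 52 = 1
  98 - 53 = 45


Delta encoded: [1, 22, 10, 5, 14, 1, 45]


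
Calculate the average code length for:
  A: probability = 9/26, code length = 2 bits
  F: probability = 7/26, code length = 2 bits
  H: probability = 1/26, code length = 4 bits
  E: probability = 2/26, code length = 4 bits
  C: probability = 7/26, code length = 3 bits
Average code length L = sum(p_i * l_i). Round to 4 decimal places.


Weighted contributions p_i * l_i:
  A: (9/26) * 2 = 18/26
  F: (7/26) * 2 = 14/26
  H: (1/26) * 4 = 4/26
  E: (2/26) * 4 = 8/26
  C: (7/26) * 3 = 21/26
Sum = (18 + 14 + 4 + 8 + 21)/26 = 65/26

L = 65/26 = 2.5000 bits/symbol


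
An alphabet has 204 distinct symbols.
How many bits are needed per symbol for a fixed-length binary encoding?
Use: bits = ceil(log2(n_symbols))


log2(204) = 7.6724
Bracket: 2^7 = 128 < 204 <= 2^8 = 256
So ceil(log2(204)) = 8

bits = ceil(log2(204)) = ceil(7.6724) = 8 bits


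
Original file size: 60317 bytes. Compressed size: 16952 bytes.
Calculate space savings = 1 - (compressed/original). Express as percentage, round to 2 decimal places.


ratio = compressed/original = 16952/60317 = 0.281048
savings = 1 - ratio = 1 - 0.281048 = 0.718952
as a percentage: 0.718952 * 100 = 71.9%

Space savings = 1 - 16952/60317 = 71.9%


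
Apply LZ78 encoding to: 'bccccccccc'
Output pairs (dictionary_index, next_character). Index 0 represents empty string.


LZ78 encoding steps:
Dictionary: {0: ''}
Step 1: w='' (idx 0), next='b' -> output (0, 'b'), add 'b' as idx 1
Step 2: w='' (idx 0), next='c' -> output (0, 'c'), add 'c' as idx 2
Step 3: w='c' (idx 2), next='c' -> output (2, 'c'), add 'cc' as idx 3
Step 4: w='cc' (idx 3), next='c' -> output (3, 'c'), add 'ccc' as idx 4
Step 5: w='ccc' (idx 4), end of input -> output (4, '')


Encoded: [(0, 'b'), (0, 'c'), (2, 'c'), (3, 'c'), (4, '')]


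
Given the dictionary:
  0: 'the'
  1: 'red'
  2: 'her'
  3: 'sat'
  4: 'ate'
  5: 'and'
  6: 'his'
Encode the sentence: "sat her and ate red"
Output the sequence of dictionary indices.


Look up each word in the dictionary:
  'sat' -> 3
  'her' -> 2
  'and' -> 5
  'ate' -> 4
  'red' -> 1

Encoded: [3, 2, 5, 4, 1]


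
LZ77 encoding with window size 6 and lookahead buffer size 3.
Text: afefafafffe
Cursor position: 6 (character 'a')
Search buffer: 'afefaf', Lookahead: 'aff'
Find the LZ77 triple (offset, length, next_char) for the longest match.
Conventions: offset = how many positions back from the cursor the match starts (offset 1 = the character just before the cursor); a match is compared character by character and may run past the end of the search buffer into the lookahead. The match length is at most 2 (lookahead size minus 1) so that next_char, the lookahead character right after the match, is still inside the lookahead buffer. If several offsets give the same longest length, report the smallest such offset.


Try each offset into the search buffer:
  offset=1 (pos 5, char 'f'): match length 0
  offset=2 (pos 4, char 'a'): match length 2
  offset=3 (pos 3, char 'f'): match length 0
  offset=4 (pos 2, char 'e'): match length 0
  offset=5 (pos 1, char 'f'): match length 0
  offset=6 (pos 0, char 'a'): match length 2
Longest match has length 2, found at offsets 2, 6; take the smallest, offset 2.
next_char = character at position 6 + 2 = 8 -> 'f'

Best match: offset=2, length=2 (matching 'af' starting at position 4)
LZ77 triple: (2, 2, 'f')


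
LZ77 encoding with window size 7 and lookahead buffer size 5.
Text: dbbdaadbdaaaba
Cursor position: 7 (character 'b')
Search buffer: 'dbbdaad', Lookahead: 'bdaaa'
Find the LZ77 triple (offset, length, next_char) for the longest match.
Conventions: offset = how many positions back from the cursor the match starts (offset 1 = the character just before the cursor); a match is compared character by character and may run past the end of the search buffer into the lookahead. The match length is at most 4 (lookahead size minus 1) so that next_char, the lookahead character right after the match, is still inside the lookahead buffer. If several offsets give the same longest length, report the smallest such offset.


Try each offset into the search buffer:
  offset=1 (pos 6, char 'd'): match length 0
  offset=2 (pos 5, char 'a'): match length 0
  offset=3 (pos 4, char 'a'): match length 0
  offset=4 (pos 3, char 'd'): match length 0
  offset=5 (pos 2, char 'b'): match length 4
  offset=6 (pos 1, char 'b'): match length 1
  offset=7 (pos 0, char 'd'): match length 0
Longest match has length 4 at offset 5.
next_char = character at position 7 + 4 = 11 -> 'a'

Best match: offset=5, length=4 (matching 'bdaa' starting at position 2)
LZ77 triple: (5, 4, 'a')


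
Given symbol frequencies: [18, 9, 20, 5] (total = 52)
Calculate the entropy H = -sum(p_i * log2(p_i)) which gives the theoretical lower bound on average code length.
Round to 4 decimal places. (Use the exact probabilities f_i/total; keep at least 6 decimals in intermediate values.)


Per-symbol terms -p_i * log2(p_i) with p_i = f_i/52:
  p = 18/52 = 0.346154: log2(p) = -1.530515, -p*log2(p) = 0.529794
  p = 9/52 = 0.173077: log2(p) = -2.530515, -p*log2(p) = 0.437974
  p = 20/52 = 0.384615: log2(p) = -1.378512, -p*log2(p) = 0.530197
  p = 5/52 = 0.096154: log2(p) = -3.378512, -p*log2(p) = 0.324857
H = 0.529794 + 0.437974 + 0.530197 + 0.324857 = 1.822822

H = 1.8228 bits/symbol


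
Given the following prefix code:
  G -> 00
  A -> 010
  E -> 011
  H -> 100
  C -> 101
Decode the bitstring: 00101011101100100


Decoding step by step:
Bits 00 -> G
Bits 101 -> C
Bits 011 -> E
Bits 101 -> C
Bits 100 -> H
Bits 100 -> H


Decoded message: GCECHH


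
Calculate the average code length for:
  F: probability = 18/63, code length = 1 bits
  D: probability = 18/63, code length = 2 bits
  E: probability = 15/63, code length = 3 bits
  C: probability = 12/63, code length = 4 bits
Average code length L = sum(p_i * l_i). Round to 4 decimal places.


Weighted contributions p_i * l_i:
  F: (18/63) * 1 = 18/63
  D: (18/63) * 2 = 36/63
  E: (15/63) * 3 = 45/63
  C: (12/63) * 4 = 48/63
Sum = (18 + 36 + 45 + 48)/63 = 147/63

L = 147/63 = 2.3333 bits/symbol


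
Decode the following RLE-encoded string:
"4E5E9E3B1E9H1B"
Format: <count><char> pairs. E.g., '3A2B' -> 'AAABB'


Expanding each <count><char> pair:
  4E -> 'EEEE'
  5E -> 'EEEEE'
  9E -> 'EEEEEEEEE'
  3B -> 'BBB'
  1E -> 'E'
  9H -> 'HHHHHHHHH'
  1B -> 'B'

Decoded = EEEEEEEEEEEEEEEEEEBBBEHHHHHHHHHB


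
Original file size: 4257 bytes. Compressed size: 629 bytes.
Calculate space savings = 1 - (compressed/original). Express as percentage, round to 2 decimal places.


ratio = compressed/original = 629/4257 = 0.147757
savings = 1 - ratio = 1 - 0.147757 = 0.852243
as a percentage: 0.852243 * 100 = 85.22%

Space savings = 1 - 629/4257 = 85.22%


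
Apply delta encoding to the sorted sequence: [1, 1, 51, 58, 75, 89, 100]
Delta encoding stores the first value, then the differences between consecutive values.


First value: 1
Deltas:
  1 - 1 = 0
  51 - 1 = 50
  58 - 51 = 7
  75 - 58 = 17
  89 - 75 = 14
  100 - 89 = 11


Delta encoded: [1, 0, 50, 7, 17, 14, 11]


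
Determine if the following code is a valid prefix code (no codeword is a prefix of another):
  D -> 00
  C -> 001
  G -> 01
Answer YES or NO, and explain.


Checking each pair (does one codeword prefix another?):
  D='00' vs C='001': prefix -- VIOLATION

NO -- this is NOT a valid prefix code. D (00) is a prefix of C (001).


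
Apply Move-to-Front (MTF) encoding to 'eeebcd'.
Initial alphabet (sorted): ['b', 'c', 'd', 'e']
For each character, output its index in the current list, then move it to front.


MTF encoding:
'e': index 3 in ['b', 'c', 'd', 'e'] -> ['e', 'b', 'c', 'd']
'e': index 0 in ['e', 'b', 'c', 'd'] -> ['e', 'b', 'c', 'd']
'e': index 0 in ['e', 'b', 'c', 'd'] -> ['e', 'b', 'c', 'd']
'b': index 1 in ['e', 'b', 'c', 'd'] -> ['b', 'e', 'c', 'd']
'c': index 2 in ['b', 'e', 'c', 'd'] -> ['c', 'b', 'e', 'd']
'd': index 3 in ['c', 'b', 'e', 'd'] -> ['d', 'c', 'b', 'e']


Output: [3, 0, 0, 1, 2, 3]


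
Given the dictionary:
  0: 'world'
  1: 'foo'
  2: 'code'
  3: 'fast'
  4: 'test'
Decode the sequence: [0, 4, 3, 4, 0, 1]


Look up each index in the dictionary:
  0 -> 'world'
  4 -> 'test'
  3 -> 'fast'
  4 -> 'test'
  0 -> 'world'
  1 -> 'foo'

Decoded: "world test fast test world foo"


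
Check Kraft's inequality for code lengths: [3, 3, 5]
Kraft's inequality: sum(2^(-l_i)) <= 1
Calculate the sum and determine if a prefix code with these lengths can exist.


Sum = 2^(-3) + 2^(-3) + 2^(-5)
    = 0.125 + 0.125 + 0.03125
    = 9/32 = 0.28125
Since 0.28125 <= 1, Kraft's inequality IS satisfied.
A prefix code with these lengths CAN exist.

Kraft sum = 0.28125. Satisfied.


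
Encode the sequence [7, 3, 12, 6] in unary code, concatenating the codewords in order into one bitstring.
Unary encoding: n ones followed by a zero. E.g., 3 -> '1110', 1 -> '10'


Encode each number as n ones followed by a terminating 0:
  7 -> 11111110 (8 bits)
  3 -> 1110 (4 bits)
  12 -> 1111111111110 (13 bits)
  6 -> 1111110 (7 bits)
Total length = 8 + 4 + 13 + 7 = 32 bits.

Unary([7, 3, 12, 6]) = 11111110111011111111111101111110 (32 bits)


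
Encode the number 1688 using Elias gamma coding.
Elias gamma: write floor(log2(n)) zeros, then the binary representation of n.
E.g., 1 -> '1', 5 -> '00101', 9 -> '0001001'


num_bits = floor(log2(1688)) + 1 = 11
leading_zeros = num_bits - 1 = 10
binary(1688) = 11010011000

Elias gamma(1688) = '0000000000' + '11010011000' = 000000000011010011000 (21 bits)


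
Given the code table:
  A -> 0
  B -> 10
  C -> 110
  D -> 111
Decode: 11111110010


Decoding:
111 -> D
111 -> D
10 -> B
0 -> A
10 -> B


Result: DDBAB


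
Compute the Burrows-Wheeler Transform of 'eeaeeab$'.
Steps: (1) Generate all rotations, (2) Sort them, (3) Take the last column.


Rotations (sorted):
  0: $eeaeeab -> last char: b
  1: ab$eeaee -> last char: e
  2: aeeab$ee -> last char: e
  3: b$eeaeea -> last char: a
  4: eab$eeae -> last char: e
  5: eaeeab$e -> last char: e
  6: eeab$eea -> last char: a
  7: eeaeeab$ -> last char: $


BWT = beeaeea$


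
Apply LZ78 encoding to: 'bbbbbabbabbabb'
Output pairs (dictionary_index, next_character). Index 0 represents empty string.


LZ78 encoding steps:
Dictionary: {0: ''}
Step 1: w='' (idx 0), next='b' -> output (0, 'b'), add 'b' as idx 1
Step 2: w='b' (idx 1), next='b' -> output (1, 'b'), add 'bb' as idx 2
Step 3: w='bb' (idx 2), next='a' -> output (2, 'a'), add 'bba' as idx 3
Step 4: w='bba' (idx 3), next='b' -> output (3, 'b'), add 'bbab' as idx 4
Step 5: w='b' (idx 1), next='a' -> output (1, 'a'), add 'ba' as idx 5
Step 6: w='bb' (idx 2), end of input -> output (2, '')


Encoded: [(0, 'b'), (1, 'b'), (2, 'a'), (3, 'b'), (1, 'a'), (2, '')]


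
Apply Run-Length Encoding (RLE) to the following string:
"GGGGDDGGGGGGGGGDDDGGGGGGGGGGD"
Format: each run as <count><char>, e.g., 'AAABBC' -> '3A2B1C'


Scanning runs left to right:
  i=0: run of 'G' x 4 -> '4G'
  i=4: run of 'D' x 2 -> '2D'
  i=6: run of 'G' x 9 -> '9G'
  i=15: run of 'D' x 3 -> '3D'
  i=18: run of 'G' x 10 -> '10G'
  i=28: run of 'D' x 1 -> '1D'

RLE = 4G2D9G3D10G1D


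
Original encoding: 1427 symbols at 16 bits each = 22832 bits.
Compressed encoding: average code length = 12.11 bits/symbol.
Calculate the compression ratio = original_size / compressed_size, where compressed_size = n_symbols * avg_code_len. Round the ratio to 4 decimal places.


original_size = n_symbols * orig_bits = 1427 * 16 = 22832 bits
compressed_size = n_symbols * avg_code_len = 1427 * 12.11 = 17280.97 bits
ratio = original_size / compressed_size = 22832 / 17280.97 = 1.3212

Compression ratio = 1.3212


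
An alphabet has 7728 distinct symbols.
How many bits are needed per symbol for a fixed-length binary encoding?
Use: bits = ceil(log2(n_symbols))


log2(7728) = 12.9159
Bracket: 2^12 = 4096 < 7728 <= 2^13 = 8192
So ceil(log2(7728)) = 13

bits = ceil(log2(7728)) = ceil(12.9159) = 13 bits


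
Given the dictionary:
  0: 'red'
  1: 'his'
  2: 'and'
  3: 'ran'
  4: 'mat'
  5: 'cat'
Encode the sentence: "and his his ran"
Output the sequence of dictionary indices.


Look up each word in the dictionary:
  'and' -> 2
  'his' -> 1
  'his' -> 1
  'ran' -> 3

Encoded: [2, 1, 1, 3]


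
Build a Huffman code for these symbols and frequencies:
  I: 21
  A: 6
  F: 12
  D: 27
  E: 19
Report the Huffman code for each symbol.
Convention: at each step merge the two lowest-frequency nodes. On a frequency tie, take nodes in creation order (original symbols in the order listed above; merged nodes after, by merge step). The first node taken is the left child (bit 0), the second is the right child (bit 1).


Huffman tree construction:
Step 1: Merge A(6) + F(12) = 18
Step 2: Merge (A+F)(18) + E(19) = 37
Step 3: Merge I(21) + D(27) = 48
Step 4: Merge ((A+F)+E)(37) + (I+D)(48) = 85
Read each symbol's code off the tree from the root (left child = 0, right child = 1).

Codes:
  I: 10 (length 2)
  A: 000 (length 3)
  F: 001 (length 3)
  D: 11 (length 2)
  E: 01 (length 2)
Average code length: 188/85 = 2.2118 bits/symbol


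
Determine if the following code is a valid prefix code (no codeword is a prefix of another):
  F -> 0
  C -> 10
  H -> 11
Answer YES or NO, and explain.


Checking each pair (does one codeword prefix another?):
  F='0' vs C='10': no prefix
  F='0' vs H='11': no prefix
  C='10' vs F='0': no prefix
  C='10' vs H='11': no prefix
  H='11' vs F='0': no prefix
  H='11' vs C='10': no prefix
No violation found over all pairs.

YES -- this is a valid prefix code. No codeword is a prefix of any other codeword.


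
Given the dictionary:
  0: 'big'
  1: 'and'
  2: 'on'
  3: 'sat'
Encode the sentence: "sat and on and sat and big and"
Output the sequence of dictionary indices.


Look up each word in the dictionary:
  'sat' -> 3
  'and' -> 1
  'on' -> 2
  'and' -> 1
  'sat' -> 3
  'and' -> 1
  'big' -> 0
  'and' -> 1

Encoded: [3, 1, 2, 1, 3, 1, 0, 1]


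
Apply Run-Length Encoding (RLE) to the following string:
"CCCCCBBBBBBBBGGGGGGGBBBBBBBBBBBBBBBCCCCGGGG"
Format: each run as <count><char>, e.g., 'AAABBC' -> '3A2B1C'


Scanning runs left to right:
  i=0: run of 'C' x 5 -> '5C'
  i=5: run of 'B' x 8 -> '8B'
  i=13: run of 'G' x 7 -> '7G'
  i=20: run of 'B' x 15 -> '15B'
  i=35: run of 'C' x 4 -> '4C'
  i=39: run of 'G' x 4 -> '4G'

RLE = 5C8B7G15B4C4G


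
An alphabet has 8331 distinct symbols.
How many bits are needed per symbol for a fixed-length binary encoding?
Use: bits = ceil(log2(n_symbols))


log2(8331) = 13.0243
Bracket: 2^13 = 8192 < 8331 <= 2^14 = 16384
So ceil(log2(8331)) = 14

bits = ceil(log2(8331)) = ceil(13.0243) = 14 bits


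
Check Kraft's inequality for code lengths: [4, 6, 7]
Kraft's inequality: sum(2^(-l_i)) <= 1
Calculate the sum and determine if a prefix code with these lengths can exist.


Sum = 2^(-4) + 2^(-6) + 2^(-7)
    = 0.0625 + 0.015625 + 0.0078125
    = 11/128 = 0.0859375
Since 0.0859375 <= 1, Kraft's inequality IS satisfied.
A prefix code with these lengths CAN exist.

Kraft sum = 0.0859375. Satisfied.


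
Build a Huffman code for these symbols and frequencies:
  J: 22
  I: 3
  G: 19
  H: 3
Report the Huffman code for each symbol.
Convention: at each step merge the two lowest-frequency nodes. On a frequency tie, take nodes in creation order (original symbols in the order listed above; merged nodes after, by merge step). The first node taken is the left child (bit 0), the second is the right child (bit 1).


Huffman tree construction:
Step 1: Merge I(3) + H(3) = 6
Step 2: Merge (I+H)(6) + G(19) = 25
Step 3: Merge J(22) + ((I+H)+G)(25) = 47
Read each symbol's code off the tree from the root (left child = 0, right child = 1).

Codes:
  J: 0 (length 1)
  I: 100 (length 3)
  G: 11 (length 2)
  H: 101 (length 3)
Average code length: 78/47 = 1.6596 bits/symbol
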